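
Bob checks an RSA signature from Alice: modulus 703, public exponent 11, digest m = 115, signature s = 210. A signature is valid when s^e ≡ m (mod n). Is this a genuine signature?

s^2 ≡ 210^2 = 44100 ≡ 514
s^4 ≡ 514^2 = 264196 ≡ 571
s^8 ≡ 571^2 = 326041 ≡ 552
11 = 8 + 2 + 1, so s^11 ≡ 552·514·210 ≡ 115 (mod 703)
115 = m, so the signature checks out.

genuine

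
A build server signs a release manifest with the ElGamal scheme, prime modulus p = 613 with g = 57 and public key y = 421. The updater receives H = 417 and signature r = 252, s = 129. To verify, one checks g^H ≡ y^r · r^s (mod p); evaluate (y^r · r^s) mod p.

393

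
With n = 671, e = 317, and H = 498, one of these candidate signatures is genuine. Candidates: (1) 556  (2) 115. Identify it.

2

Candidate 1: Squares mod 671: 556^1≡556, 556^2≡476, 556^4≡449, 556^8≡301, 556^16≡16, 556^32≡256, 556^64≡449, 556^128≡301, 556^256≡16; 317 = 256 + 32 + 16 + 8 + 4 + 1, so 556^317 ≡ 16·256·16·301·449·556 ≡ 173 (mod 671)
Candidate 2: Squares mod 671: 115^1≡115, 115^2≡476, 115^4≡449, 115^8≡301, 115^16≡16, 115^32≡256, 115^64≡449, 115^128≡301, 115^256≡16; 317 = 256 + 32 + 16 + 8 + 4 + 1, so 115^317 ≡ 16·256·16·301·449·115 ≡ 498 (mod 671)
  → matches H = 498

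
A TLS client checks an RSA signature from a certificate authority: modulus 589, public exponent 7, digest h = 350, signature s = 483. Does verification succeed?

passes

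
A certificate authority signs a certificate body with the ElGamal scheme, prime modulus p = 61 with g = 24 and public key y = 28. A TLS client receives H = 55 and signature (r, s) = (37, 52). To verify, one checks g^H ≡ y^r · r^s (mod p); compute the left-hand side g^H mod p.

Squares mod 61: 24^1≡24, 24^2≡27, 24^4≡58, 24^8≡9, 24^16≡20, 24^32≡34
55 = 32 + 16 + 4 + 2 + 1, so 24^55 ≡ 34·20·58·27·24 ≡ 11 (mod 61)

11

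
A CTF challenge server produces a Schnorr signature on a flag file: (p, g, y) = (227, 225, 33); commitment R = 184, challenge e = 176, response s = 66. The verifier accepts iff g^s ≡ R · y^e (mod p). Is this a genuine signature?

g^s mod p:
225^2 = 50625 ≡ 4
225^4 ≡ 4^2 = 16
225^8 ≡ 16^2 = 256 ≡ 29
225^16 ≡ 29^2 = 841 ≡ 160
225^32 ≡ 160^2 = 25600 ≡ 176
225^64 ≡ 176^2 = 30976 ≡ 104
66 = 64 + 2, so 225^66 ≡ 104·4 ≡ 189 (mod 227)
R · y^e mod p:
33^2 = 1089 ≡ 181
33^4 ≡ 181^2 = 32761 ≡ 73
33^8 ≡ 73^2 = 5329 ≡ 108
33^16 ≡ 108^2 = 11664 ≡ 87
33^32 ≡ 87^2 = 7569 ≡ 78
33^64 ≡ 78^2 = 6084 ≡ 182
33^128 ≡ 182^2 = 33124 ≡ 209
176 = 128 + 32 + 16, so 33^176 ≡ 209·78·87 ≡ 205 (mod 227)
184·205 = 37720 ≡ 38 (mod 227)
189 ≠ 38; the check fails.

forged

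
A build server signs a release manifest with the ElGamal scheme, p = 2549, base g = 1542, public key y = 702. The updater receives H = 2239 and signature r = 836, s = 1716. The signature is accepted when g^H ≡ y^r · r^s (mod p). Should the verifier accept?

reject

Left side g^H mod p:
Squares mod 2549: 1542^1≡1542, 1542^2≡2096, 1542^4≡1289, 1542^8≡2122, 1542^16≡1350, 1542^32≡2514, 1542^64≡1225, 1542^128≡1813, 1542^256≡1308, 1542^512≡485, 1542^1024≡717, 1542^2048≡1740
2239 = 2048 + 128 + 32 + 16 + 8 + 4 + 2 + 1, so 1542^2239 ≡ 1740·1813·2514·1350·2122·1289·2096·1542 ≡ 88 (mod 2549)
Right side y^r · r^s mod p:
Squares mod 2549: 702^1≡702, 702^2≡847, 702^4≡1140, 702^8≡2159, 702^16≡1709, 702^32≡2076, 702^64≡1966, 702^128≡872, 702^256≡782, 702^512≡2313
836 = 512 + 256 + 64 + 4, so 702^836 ≡ 2313·782·1966·1140 ≡ 625 (mod 2549)
Squares mod 2549: 836^1≡836, 836^2≡470, 836^4≡1686, 836^8≡461, 836^16≡954, 836^32≡123, 836^64≡2384, 836^128≡1735, 836^256≡2405, 836^512≡344, 836^1024≡1082
1716 = 1024 + 512 + 128 + 32 + 16 + 4, so 836^1716 ≡ 1082·344·1735·123·954·1686 ≡ 1123 (mod 2549)
625·1123 = 701875 ≡ 900 (mod 2549)
88 ≠ 900, so verification fails.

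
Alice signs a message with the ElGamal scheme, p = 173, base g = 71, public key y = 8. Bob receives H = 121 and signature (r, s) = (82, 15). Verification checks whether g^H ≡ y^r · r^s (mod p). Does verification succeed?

passes

Left side g^H mod p:
71^2 = 5041 ≡ 24
71^4 ≡ 24^2 = 576 ≡ 57
71^8 ≡ 57^2 = 3249 ≡ 135
71^16 ≡ 135^2 = 18225 ≡ 60
71^32 ≡ 60^2 = 3600 ≡ 140
71^64 ≡ 140^2 = 19600 ≡ 51
121 = 64 + 32 + 16 + 8 + 1, so 71^121 ≡ 51·140·60·135·71 ≡ 7 (mod 173)
Right side y^r · r^s mod p:
8^2 = 64
8^4 ≡ 64^2 = 4096 ≡ 117
8^8 ≡ 117^2 = 13689 ≡ 22
8^16 ≡ 22^2 = 484 ≡ 138
8^32 ≡ 138^2 = 19044 ≡ 14
8^64 ≡ 14^2 = 196 ≡ 23
82 = 64 + 16 + 2, so 8^82 ≡ 23·138·64 ≡ 34 (mod 173)
82^2 = 6724 ≡ 150
82^4 ≡ 150^2 = 22500 ≡ 10
82^8 ≡ 10^2 = 100
15 = 8 + 4 + 2 + 1, so 82^15 ≡ 100·10·150·82 ≡ 46 (mod 173)
34·46 = 1564 ≡ 7 (mod 173)
7 ≡ 7 (mod 173), so the signature is genuine.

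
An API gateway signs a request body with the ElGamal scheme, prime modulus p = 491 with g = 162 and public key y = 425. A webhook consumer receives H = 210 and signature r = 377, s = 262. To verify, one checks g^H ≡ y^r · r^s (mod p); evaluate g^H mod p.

162^2 = 26244 ≡ 221
162^4 ≡ 221^2 = 48841 ≡ 232
162^8 ≡ 232^2 = 53824 ≡ 305
162^16 ≡ 305^2 = 93025 ≡ 226
162^32 ≡ 226^2 = 51076 ≡ 12
162^64 ≡ 12^2 = 144
162^128 ≡ 144^2 = 20736 ≡ 114
210 = 128 + 64 + 16 + 2, so 162^210 ≡ 114·144·226·221 ≡ 1 (mod 491)

1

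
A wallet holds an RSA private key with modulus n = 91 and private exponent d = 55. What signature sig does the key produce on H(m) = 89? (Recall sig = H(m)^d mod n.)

Squares mod 91: (H(m))^1≡89, (H(m))^2≡4, (H(m))^4≡16, (H(m))^8≡74, (H(m))^16≡16, (H(m))^32≡74
55 = 32 + 16 + 4 + 2 + 1, so (H(m))^55 ≡ 74·16·16·4·89 ≡ 54 (mod 91)

54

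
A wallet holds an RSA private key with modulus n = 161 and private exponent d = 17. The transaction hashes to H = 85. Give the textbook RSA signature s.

H^2 ≡ 85^2 = 7225 ≡ 141
H^4 ≡ 141^2 = 19881 ≡ 78
H^8 ≡ 78^2 = 6084 ≡ 127
H^16 ≡ 127^2 = 16129 ≡ 29
17 = 16 + 1, so H^17 ≡ 29·85 ≡ 50 (mod 161)

50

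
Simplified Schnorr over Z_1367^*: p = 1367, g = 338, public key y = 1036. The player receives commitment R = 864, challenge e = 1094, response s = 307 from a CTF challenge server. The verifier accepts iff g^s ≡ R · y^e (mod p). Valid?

g^s mod p:
Squares mod 1367: 338^1≡338, 338^2≡783, 338^4≡673, 338^8≡452, 338^16≡621, 338^32≡147, 338^64≡1104, 338^128≡819, 338^256≡931
307 = 256 + 32 + 16 + 2 + 1, so 338^307 ≡ 931·147·621·783·338 ≡ 1232 (mod 1367)
R · y^e mod p:
Squares mod 1367: 1036^1≡1036, 1036^2≡201, 1036^4≡758, 1036^8≡424, 1036^16≡699, 1036^32≡582, 1036^64≡1075, 1036^128≡510, 1036^256≡370, 1036^512≡200, 1036^1024≡357
1094 = 1024 + 64 + 4 + 2, so 1036^1094 ≡ 357·1075·758·201 ≡ 128 (mod 1367)
864·128 = 110592 ≡ 1232 (mod 1367)
1232 ≡ 1232 (mod 1367); signature holds.

yes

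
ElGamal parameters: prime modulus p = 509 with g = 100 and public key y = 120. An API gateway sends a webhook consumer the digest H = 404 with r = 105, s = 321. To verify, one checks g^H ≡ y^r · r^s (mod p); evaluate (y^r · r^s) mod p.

261

Squares mod 509: 120^1≡120, 120^2≡148, 120^4≡17, 120^8≡289, 120^16≡45, 120^32≡498, 120^64≡121
105 = 64 + 32 + 8 + 1, so 120^105 ≡ 121·498·289·120 ≡ 94 (mod 509)
Squares mod 509: 105^1≡105, 105^2≡336, 105^4≡407, 105^8≡224, 105^16≡294, 105^32≡415, 105^64≡183, 105^128≡404, 105^256≡336
321 = 256 + 64 + 1, so 105^321 ≡ 336·183·105 ≡ 84 (mod 509)
y^r · r^s ≡ 94·84 = 7896 ≡ 261 (mod 509)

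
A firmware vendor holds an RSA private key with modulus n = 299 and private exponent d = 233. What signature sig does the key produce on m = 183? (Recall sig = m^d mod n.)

m^2 ≡ 183^2 = 33489 ≡ 1
m^4 ≡ 1^2 = 1
m^8 ≡ 1^2 = 1
m^16 ≡ 1^2 = 1
m^32 ≡ 1^2 = 1
m^64 ≡ 1^2 = 1
m^128 ≡ 1^2 = 1
233 = 128 + 64 + 32 + 8 + 1, so m^233 ≡ 1·1·1·1·183 ≡ 183 (mod 299)

183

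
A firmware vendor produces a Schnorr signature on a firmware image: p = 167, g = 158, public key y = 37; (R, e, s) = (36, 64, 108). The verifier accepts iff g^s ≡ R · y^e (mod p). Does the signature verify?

does not verify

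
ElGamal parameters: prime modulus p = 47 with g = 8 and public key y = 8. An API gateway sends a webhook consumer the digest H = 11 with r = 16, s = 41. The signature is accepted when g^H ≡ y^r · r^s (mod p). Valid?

Left side g^H mod p:
8^2 = 64 ≡ 17
8^4 ≡ 17^2 = 289 ≡ 7
8^8 ≡ 7^2 = 49 ≡ 2
11 = 8 + 2 + 1, so 8^11 ≡ 2·17·8 ≡ 37 (mod 47)
Right side y^r · r^s mod p:
8^2 = 64 ≡ 17
8^4 ≡ 17^2 = 289 ≡ 7
8^8 ≡ 7^2 = 49 ≡ 2
8^16 ≡ 2^2 = 4
16^2 = 256 ≡ 21
16^4 ≡ 21^2 = 441 ≡ 18
16^8 ≡ 18^2 = 324 ≡ 42
16^16 ≡ 42^2 = 1764 ≡ 25
16^32 ≡ 25^2 = 625 ≡ 14
41 = 32 + 8 + 1, so 16^41 ≡ 14·42·16 ≡ 8 (mod 47)
4·8 = 32 ≡ 32 (mod 47)
37 ≠ 32, so verification fails.

no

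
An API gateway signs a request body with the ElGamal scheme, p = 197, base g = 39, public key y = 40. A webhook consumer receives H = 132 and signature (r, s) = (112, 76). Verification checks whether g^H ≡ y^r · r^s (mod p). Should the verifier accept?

accept

Left side g^H mod p:
Squares mod 197: 39^1≡39, 39^2≡142, 39^4≡70, 39^8≡172, 39^16≡34, 39^32≡171, 39^64≡85, 39^128≡133
132 = 128 + 4, so 39^132 ≡ 133·70 ≡ 51 (mod 197)
Right side y^r · r^s mod p:
Squares mod 197: 40^1≡40, 40^2≡24, 40^4≡182, 40^8≡28, 40^16≡193, 40^32≡16, 40^64≡59
112 = 64 + 32 + 16, so 40^112 ≡ 59·16·193 ≡ 164 (mod 197)
Squares mod 197: 112^1≡112, 112^2≡133, 112^4≡156, 112^8≡105, 112^16≡190, 112^32≡49, 112^64≡37
76 = 64 + 8 + 4, so 112^76 ≡ 37·105·156 ≡ 88 (mod 197)
164·88 = 14432 ≡ 51 (mod 197)
51 ≡ 51 (mod 197), so the signature is genuine.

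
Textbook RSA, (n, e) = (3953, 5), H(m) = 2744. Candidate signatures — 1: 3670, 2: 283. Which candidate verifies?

2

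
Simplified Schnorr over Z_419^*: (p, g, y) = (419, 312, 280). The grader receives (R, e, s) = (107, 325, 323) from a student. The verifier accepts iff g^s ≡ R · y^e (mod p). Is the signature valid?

valid

g^s mod p:
Squares mod 419: 312^1≡312, 312^2≡136, 312^4≡60, 312^8≡248, 312^16≡330, 312^32≡379, 312^64≡343, 312^128≡329, 312^256≡139
323 = 256 + 64 + 2 + 1, so 312^323 ≡ 139·343·136·312 ≡ 418 (mod 419)
R · y^e mod p:
Squares mod 419: 280^1≡280, 280^2≡47, 280^4≡114, 280^8≡7, 280^16≡49, 280^32≡306, 280^64≡199, 280^128≡215, 280^256≡135
325 = 256 + 64 + 4 + 1, so 280^325 ≡ 135·199·114·280 ≡ 372 (mod 419)
107·372 = 39804 ≡ 418 (mod 419)
418 ≡ 418 (mod 419); signature holds.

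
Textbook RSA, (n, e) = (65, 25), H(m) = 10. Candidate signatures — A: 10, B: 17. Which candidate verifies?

Candidate A: 10^2 = 100 ≡ 35; 10^4 ≡ 35^2 = 1225 ≡ 55; 10^8 ≡ 55^2 = 3025 ≡ 35; 10^16 ≡ 35^2 = 1225 ≡ 55; 25 = 16 + 8 + 1, so 10^25 ≡ 55·35·10 ≡ 10 (mod 65)
  → matches H(m) = 10
Candidate B: 17^2 = 289 ≡ 29; 17^4 ≡ 29^2 = 841 ≡ 61; 17^8 ≡ 61^2 = 3721 ≡ 16; 17^16 ≡ 16^2 = 256 ≡ 61; 25 = 16 + 8 + 1, so 17^25 ≡ 61·16·17 ≡ 17 (mod 65)

A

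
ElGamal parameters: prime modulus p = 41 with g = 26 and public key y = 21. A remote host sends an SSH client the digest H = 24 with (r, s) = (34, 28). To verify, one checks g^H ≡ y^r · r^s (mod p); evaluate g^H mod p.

10

26^24 mod 41 = 10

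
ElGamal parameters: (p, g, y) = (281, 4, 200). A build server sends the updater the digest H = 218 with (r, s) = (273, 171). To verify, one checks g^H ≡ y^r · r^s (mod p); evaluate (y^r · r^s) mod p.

200^2 = 40000 ≡ 98
200^4 ≡ 98^2 = 9604 ≡ 50
200^8 ≡ 50^2 = 2500 ≡ 252
200^16 ≡ 252^2 = 63504 ≡ 279
200^32 ≡ 279^2 = 77841 ≡ 4
200^64 ≡ 4^2 = 16
200^128 ≡ 16^2 = 256
200^256 ≡ 256^2 = 65536 ≡ 63
273 = 256 + 16 + 1, so 200^273 ≡ 63·279·200 ≡ 90 (mod 281)
273^2 = 74529 ≡ 64
273^4 ≡ 64^2 = 4096 ≡ 162
273^8 ≡ 162^2 = 26244 ≡ 111
273^16 ≡ 111^2 = 12321 ≡ 238
273^32 ≡ 238^2 = 56644 ≡ 163
273^64 ≡ 163^2 = 26569 ≡ 155
273^128 ≡ 155^2 = 24025 ≡ 140
171 = 128 + 32 + 8 + 2 + 1, so 273^171 ≡ 140·163·111·64·273 ≡ 85 (mod 281)
y^r · r^s ≡ 90·85 = 7650 ≡ 63 (mod 281)

63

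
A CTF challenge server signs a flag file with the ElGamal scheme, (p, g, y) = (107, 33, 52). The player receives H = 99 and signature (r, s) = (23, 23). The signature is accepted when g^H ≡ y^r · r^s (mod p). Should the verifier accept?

Left side g^H mod p:
33^2 = 1089 ≡ 19
33^4 ≡ 19^2 = 361 ≡ 40
33^8 ≡ 40^2 = 1600 ≡ 102
33^16 ≡ 102^2 = 10404 ≡ 25
33^32 ≡ 25^2 = 625 ≡ 90
33^64 ≡ 90^2 = 8100 ≡ 75
99 = 64 + 32 + 2 + 1, so 33^99 ≡ 75·90·19·33 ≡ 79 (mod 107)
Right side y^r · r^s mod p:
52^2 = 2704 ≡ 29
52^4 ≡ 29^2 = 841 ≡ 92
52^8 ≡ 92^2 = 8464 ≡ 11
52^16 ≡ 11^2 = 121 ≡ 14
23 = 16 + 4 + 2 + 1, so 52^23 ≡ 14·92·29·52 ≡ 40 (mod 107)
23^2 = 529 ≡ 101
23^4 ≡ 101^2 = 10201 ≡ 36
23^8 ≡ 36^2 = 1296 ≡ 12
23^16 ≡ 12^2 = 144 ≡ 37
23 = 16 + 4 + 2 + 1, so 23^23 ≡ 37·36·101·23 ≡ 10 (mod 107)
40·10 = 400 ≡ 79 (mod 107)
79 ≡ 79 (mod 107), so the signature is genuine.

accept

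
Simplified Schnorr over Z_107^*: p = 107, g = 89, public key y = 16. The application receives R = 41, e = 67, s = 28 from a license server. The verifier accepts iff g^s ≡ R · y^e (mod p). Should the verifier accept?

g^s mod p:
89^28 mod 107 = 69
R · y^e mod p:
16^67 mod 107 = 99
41·99 = 4059 ≡ 100 (mod 107)
69 ≠ 100; the check fails.

reject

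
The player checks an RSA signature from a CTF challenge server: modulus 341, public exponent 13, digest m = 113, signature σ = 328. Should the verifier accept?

Squares mod 341: σ^1≡328, σ^2≡169, σ^4≡258, σ^8≡69
13 = 8 + 4 + 1, so σ^13 ≡ 69·258·328 ≡ 113 (mod 341)
σ^13 mod 341 = 113 matches m.

accept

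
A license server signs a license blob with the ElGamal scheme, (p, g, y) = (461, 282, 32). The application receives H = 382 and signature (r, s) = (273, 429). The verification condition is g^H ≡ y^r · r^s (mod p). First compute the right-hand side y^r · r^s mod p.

32^2 = 1024 ≡ 102
32^4 ≡ 102^2 = 10404 ≡ 262
32^8 ≡ 262^2 = 68644 ≡ 416
32^16 ≡ 416^2 = 173056 ≡ 181
32^32 ≡ 181^2 = 32761 ≡ 30
32^64 ≡ 30^2 = 900 ≡ 439
32^128 ≡ 439^2 = 192721 ≡ 23
32^256 ≡ 23^2 = 529 ≡ 68
273 = 256 + 16 + 1, so 32^273 ≡ 68·181·32 ≡ 162 (mod 461)
273^2 = 74529 ≡ 308
273^4 ≡ 308^2 = 94864 ≡ 359
273^8 ≡ 359^2 = 128881 ≡ 262
273^16 ≡ 262^2 = 68644 ≡ 416
273^32 ≡ 416^2 = 173056 ≡ 181
273^64 ≡ 181^2 = 32761 ≡ 30
273^128 ≡ 30^2 = 900 ≡ 439
273^256 ≡ 439^2 = 192721 ≡ 23
429 = 256 + 128 + 32 + 8 + 4 + 1, so 273^429 ≡ 23·439·181·262·359·273 ≡ 218 (mod 461)
y^r · r^s ≡ 162·218 = 35316 ≡ 280 (mod 461)

280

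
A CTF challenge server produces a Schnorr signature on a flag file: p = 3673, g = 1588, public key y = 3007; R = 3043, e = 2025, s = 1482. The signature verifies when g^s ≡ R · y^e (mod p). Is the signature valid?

invalid

g^s mod p:
1588^2 = 2521744 ≡ 2066
1588^4 ≡ 2066^2 = 4268356 ≡ 330
1588^8 ≡ 330^2 = 108900 ≡ 2383
1588^16 ≡ 2383^2 = 5678689 ≡ 231
1588^32 ≡ 231^2 = 53361 ≡ 1939
1588^64 ≡ 1939^2 = 3759721 ≡ 2242
1588^128 ≡ 2242^2 = 5026564 ≡ 1900
1588^256 ≡ 1900^2 = 3610000 ≡ 3114
1588^512 ≡ 3114^2 = 9696996 ≡ 276
1588^1024 ≡ 276^2 = 76176 ≡ 2716
1482 = 1024 + 256 + 128 + 64 + 8 + 2, so 1588^1482 ≡ 2716·3114·1900·2242·2383·2066 ≡ 155 (mod 3673)
R · y^e mod p:
3007^2 = 9042049 ≡ 2796
3007^4 ≡ 2796^2 = 7817616 ≡ 1472
3007^8 ≡ 1472^2 = 2166784 ≡ 3387
3007^16 ≡ 3387^2 = 11471769 ≡ 990
3007^32 ≡ 990^2 = 980100 ≡ 3082
3007^64 ≡ 3082^2 = 9498724 ≡ 346
3007^128 ≡ 346^2 = 119716 ≡ 2180
3007^256 ≡ 2180^2 = 4752400 ≡ 3211
3007^512 ≡ 3211^2 = 10310521 ≡ 410
3007^1024 ≡ 410^2 = 168100 ≡ 2815
2025 = 1024 + 512 + 256 + 128 + 64 + 32 + 8 + 1, so 3007^2025 ≡ 2815·410·3211·2180·346·3082·3387·3007 ≡ 997 (mod 3673)
3043·997 = 3033871 ≡ 3646 (mod 3673)
155 ≠ 3646; the check fails.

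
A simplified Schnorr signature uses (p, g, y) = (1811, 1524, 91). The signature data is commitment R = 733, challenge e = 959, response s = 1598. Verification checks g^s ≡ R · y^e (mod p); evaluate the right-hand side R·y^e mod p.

91^2 = 8281 ≡ 1037
91^4 ≡ 1037^2 = 1075369 ≡ 1446
91^8 ≡ 1446^2 = 2090916 ≡ 1022
91^16 ≡ 1022^2 = 1044484 ≡ 1348
91^32 ≡ 1348^2 = 1817104 ≡ 671
91^64 ≡ 671^2 = 450241 ≡ 1113
91^128 ≡ 1113^2 = 1238769 ≡ 45
91^256 ≡ 45^2 = 2025 ≡ 214
91^512 ≡ 214^2 = 45796 ≡ 521
959 = 512 + 256 + 128 + 32 + 16 + 8 + 4 + 2 + 1, so 91^959 ≡ 521·214·45·671·1348·1022·1446·1037·91 ≡ 519 (mod 1811)
R · y^e ≡ 733·519 = 380427 ≡ 117 (mod 1811)

117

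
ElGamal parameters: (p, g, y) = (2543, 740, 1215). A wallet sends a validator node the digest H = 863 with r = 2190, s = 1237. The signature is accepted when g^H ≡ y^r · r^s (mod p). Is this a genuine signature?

genuine

Left side g^H mod p:
740^2 = 547600 ≡ 855
740^4 ≡ 855^2 = 731025 ≡ 1184
740^8 ≡ 1184^2 = 1401856 ≡ 663
740^16 ≡ 663^2 = 439569 ≡ 2173
740^32 ≡ 2173^2 = 4721929 ≡ 2121
740^64 ≡ 2121^2 = 4498641 ≡ 74
740^128 ≡ 74^2 = 5476 ≡ 390
740^256 ≡ 390^2 = 152100 ≡ 2063
740^512 ≡ 2063^2 = 4255969 ≡ 1530
863 = 512 + 256 + 64 + 16 + 8 + 4 + 2 + 1, so 740^863 ≡ 1530·2063·74·2173·663·1184·855·740 ≡ 139 (mod 2543)
Right side y^r · r^s mod p:
1215^2 = 1476225 ≡ 1285
1215^4 ≡ 1285^2 = 1651225 ≡ 818
1215^8 ≡ 818^2 = 669124 ≡ 315
1215^16 ≡ 315^2 = 99225 ≡ 48
1215^32 ≡ 48^2 = 2304
1215^64 ≡ 2304^2 = 5308416 ≡ 1175
1215^128 ≡ 1175^2 = 1380625 ≡ 2319
1215^256 ≡ 2319^2 = 5377761 ≡ 1859
1215^512 ≡ 1859^2 = 3455881 ≡ 2487
1215^1024 ≡ 2487^2 = 6185169 ≡ 593
1215^2048 ≡ 593^2 = 351649 ≡ 715
2190 = 2048 + 128 + 8 + 4 + 2, so 1215^2190 ≡ 715·2319·315·818·1285 ≡ 1587 (mod 2543)
2190^2 = 4796100 ≡ 2
2190^4 ≡ 2^2 = 4
2190^8 ≡ 4^2 = 16
2190^16 ≡ 16^2 = 256
2190^32 ≡ 256^2 = 65536 ≡ 1961
2190^64 ≡ 1961^2 = 3845521 ≡ 505
2190^128 ≡ 505^2 = 255025 ≡ 725
2190^256 ≡ 725^2 = 525625 ≡ 1767
2190^512 ≡ 1767^2 = 3122289 ≡ 2028
2190^1024 ≡ 2028^2 = 4112784 ≡ 753
1237 = 1024 + 128 + 64 + 16 + 4 + 1, so 2190^1237 ≡ 753·725·505·256·4·2190 ≡ 343 (mod 2543)
1587·343 = 544341 ≡ 139 (mod 2543)
139 ≡ 139 (mod 2543), so the signature is genuine.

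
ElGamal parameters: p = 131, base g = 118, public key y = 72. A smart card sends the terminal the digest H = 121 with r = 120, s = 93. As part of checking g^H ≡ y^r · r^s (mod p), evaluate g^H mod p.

103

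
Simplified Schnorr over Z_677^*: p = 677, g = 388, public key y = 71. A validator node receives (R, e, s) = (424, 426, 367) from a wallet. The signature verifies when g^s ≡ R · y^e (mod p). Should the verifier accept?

accept

g^s mod p:
388^2 = 150544 ≡ 250
388^4 ≡ 250^2 = 62500 ≡ 216
388^8 ≡ 216^2 = 46656 ≡ 620
388^16 ≡ 620^2 = 384400 ≡ 541
388^32 ≡ 541^2 = 292681 ≡ 217
388^64 ≡ 217^2 = 47089 ≡ 376
388^128 ≡ 376^2 = 141376 ≡ 560
388^256 ≡ 560^2 = 313600 ≡ 149
367 = 256 + 64 + 32 + 8 + 4 + 2 + 1, so 388^367 ≡ 149·376·217·620·216·250·388 ≡ 628 (mod 677)
R · y^e mod p:
71^2 = 5041 ≡ 302
71^4 ≡ 302^2 = 91204 ≡ 486
71^8 ≡ 486^2 = 236196 ≡ 600
71^16 ≡ 600^2 = 360000 ≡ 513
71^32 ≡ 513^2 = 263169 ≡ 493
71^64 ≡ 493^2 = 243049 ≡ 6
71^128 ≡ 6^2 = 36
71^256 ≡ 36^2 = 1296 ≡ 619
426 = 256 + 128 + 32 + 8 + 2, so 71^426 ≡ 619·36·493·600·302 ≡ 621 (mod 677)
424·621 = 263304 ≡ 628 (mod 677)
628 ≡ 628 (mod 677); signature holds.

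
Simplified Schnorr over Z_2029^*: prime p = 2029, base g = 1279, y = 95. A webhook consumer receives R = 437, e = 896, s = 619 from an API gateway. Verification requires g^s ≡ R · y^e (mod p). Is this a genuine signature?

g^s mod p:
1279^2 = 1635841 ≡ 467
1279^4 ≡ 467^2 = 218089 ≡ 986
1279^8 ≡ 986^2 = 972196 ≡ 305
1279^16 ≡ 305^2 = 93025 ≡ 1720
1279^32 ≡ 1720^2 = 2958400 ≡ 118
1279^64 ≡ 118^2 = 13924 ≡ 1750
1279^128 ≡ 1750^2 = 3062500 ≡ 739
1279^256 ≡ 739^2 = 546121 ≡ 320
1279^512 ≡ 320^2 = 102400 ≡ 950
619 = 512 + 64 + 32 + 8 + 2 + 1, so 1279^619 ≡ 950·1750·118·305·467·1279 ≡ 1285 (mod 2029)
R · y^e mod p:
95^2 = 9025 ≡ 909
95^4 ≡ 909^2 = 826281 ≡ 478
95^8 ≡ 478^2 = 228484 ≡ 1236
95^16 ≡ 1236^2 = 1527696 ≡ 1888
95^32 ≡ 1888^2 = 3564544 ≡ 1620
95^64 ≡ 1620^2 = 2624400 ≡ 903
95^128 ≡ 903^2 = 815409 ≡ 1780
95^256 ≡ 1780^2 = 3168400 ≡ 1131
95^512 ≡ 1131^2 = 1279161 ≡ 891
896 = 512 + 256 + 128, so 95^896 ≡ 891·1131·1780 ≡ 1872 (mod 2029)
437·1872 = 818064 ≡ 377 (mod 2029)
1285 ≠ 377; the check fails.

forged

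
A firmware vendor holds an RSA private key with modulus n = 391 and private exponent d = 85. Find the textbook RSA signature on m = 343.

158

m^2 ≡ 343^2 = 117649 ≡ 349
m^4 ≡ 349^2 = 121801 ≡ 200
m^8 ≡ 200^2 = 40000 ≡ 118
m^16 ≡ 118^2 = 13924 ≡ 239
m^32 ≡ 239^2 = 57121 ≡ 35
m^64 ≡ 35^2 = 1225 ≡ 52
85 = 64 + 16 + 4 + 1, so m^85 ≡ 52·239·200·343 ≡ 158 (mod 391)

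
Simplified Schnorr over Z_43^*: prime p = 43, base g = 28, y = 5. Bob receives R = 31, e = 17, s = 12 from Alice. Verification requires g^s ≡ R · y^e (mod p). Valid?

g^s mod p:
28^12 mod 43 = 35
R · y^e mod p:
5^17 mod 43 = 28
31·28 = 868 ≡ 8 (mod 43)
35 ≠ 8; the check fails.

no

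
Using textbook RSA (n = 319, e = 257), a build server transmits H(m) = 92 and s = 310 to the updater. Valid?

no

s^257 mod 319 = 227
The recovered value 227 does not match the digest 92.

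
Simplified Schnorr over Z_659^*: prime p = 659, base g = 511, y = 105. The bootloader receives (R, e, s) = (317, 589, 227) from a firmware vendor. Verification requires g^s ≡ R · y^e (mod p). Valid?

g^s mod p:
Squares mod 659: 511^1≡511, 511^2≡157, 511^4≡266, 511^8≡243, 511^16≡398, 511^32≡244, 511^64≡226, 511^128≡333
227 = 128 + 64 + 32 + 2 + 1, so 511^227 ≡ 333·226·244·157·511 ≡ 354 (mod 659)
R · y^e mod p:
Squares mod 659: 105^1≡105, 105^2≡481, 105^4≡52, 105^8≡68, 105^16≡11, 105^32≡121, 105^64≡143, 105^128≡20, 105^256≡400, 105^512≡522
589 = 512 + 64 + 8 + 4 + 1, so 105^589 ≡ 522·143·68·52·105 ≡ 288 (mod 659)
317·288 = 91296 ≡ 354 (mod 659)
354 ≡ 354 (mod 659); signature holds.

yes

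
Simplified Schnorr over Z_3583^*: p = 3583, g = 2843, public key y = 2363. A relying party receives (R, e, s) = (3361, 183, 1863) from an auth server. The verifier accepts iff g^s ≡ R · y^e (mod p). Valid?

yes

g^s mod p:
Squares mod 3583: 2843^1≡2843, 2843^2≡2984, 2843^4≡501, 2843^8≡191, 2843^16≡651, 2843^32≡1007, 2843^64≡60, 2843^128≡17, 2843^256≡289, 2843^512≡1112, 2843^1024≡409
1863 = 1024 + 512 + 256 + 64 + 4 + 2 + 1, so 2843^1863 ≡ 409·1112·289·60·501·2984·2843 ≡ 2872 (mod 3583)
R · y^e mod p:
Squares mod 3583: 2363^1≡2363, 2363^2≡1455, 2363^4≡3055, 2363^8≡2893, 2363^16≡3144, 2363^32≡2822, 2363^64≡2258, 2363^128≡3538
183 = 128 + 32 + 16 + 4 + 2 + 1, so 2363^183 ≡ 3538·2822·3144·3055·1455·2363 ≡ 1020 (mod 3583)
3361·1020 = 3428220 ≡ 2872 (mod 3583)
2872 ≡ 2872 (mod 3583); signature holds.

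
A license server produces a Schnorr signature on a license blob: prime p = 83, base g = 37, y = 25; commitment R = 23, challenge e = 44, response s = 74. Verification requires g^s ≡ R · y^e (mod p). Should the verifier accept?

reject

g^s mod p:
37^2 = 1369 ≡ 41
37^4 ≡ 41^2 = 1681 ≡ 21
37^8 ≡ 21^2 = 441 ≡ 26
37^16 ≡ 26^2 = 676 ≡ 12
37^32 ≡ 12^2 = 144 ≡ 61
37^64 ≡ 61^2 = 3721 ≡ 69
74 = 64 + 8 + 2, so 37^74 ≡ 69·26·41 ≡ 16 (mod 83)
R · y^e mod p:
25^2 = 625 ≡ 44
25^4 ≡ 44^2 = 1936 ≡ 27
25^8 ≡ 27^2 = 729 ≡ 65
25^16 ≡ 65^2 = 4225 ≡ 75
25^32 ≡ 75^2 = 5625 ≡ 64
44 = 32 + 8 + 4, so 25^44 ≡ 64·65·27 ≡ 21 (mod 83)
23·21 = 483 ≡ 68 (mod 83)
16 ≠ 68; the check fails.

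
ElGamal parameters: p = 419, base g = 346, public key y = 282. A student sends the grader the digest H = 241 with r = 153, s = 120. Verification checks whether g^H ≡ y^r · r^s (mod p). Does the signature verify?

does not verify

Left side g^H mod p:
Squares mod 419: 346^1≡346, 346^2≡301, 346^4≡97, 346^8≡191, 346^16≡28, 346^32≡365, 346^64≡402, 346^128≡289
241 = 128 + 64 + 32 + 16 + 1, so 346^241 ≡ 289·402·365·28·346 ≡ 54 (mod 419)
Right side y^r · r^s mod p:
Squares mod 419: 282^1≡282, 282^2≡333, 282^4≡273, 282^8≡366, 282^16≡295, 282^32≡292, 282^64≡207, 282^128≡111
153 = 128 + 16 + 8 + 1, so 282^153 ≡ 111·295·366·282 ≡ 314 (mod 419)
Squares mod 419: 153^1≡153, 153^2≡364, 153^4≡92, 153^8≡84, 153^16≡352, 153^32≡299, 153^64≡154
120 = 64 + 32 + 16 + 8, so 153^120 ≡ 154·299·352·84 ≡ 3 (mod 419)
314·3 = 942 ≡ 104 (mod 419)
54 ≠ 104, so verification fails.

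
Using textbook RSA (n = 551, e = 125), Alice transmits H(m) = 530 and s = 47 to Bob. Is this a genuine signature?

genuine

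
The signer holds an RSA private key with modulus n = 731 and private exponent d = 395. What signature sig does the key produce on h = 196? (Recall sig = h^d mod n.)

h^2 ≡ 196^2 = 38416 ≡ 404
h^4 ≡ 404^2 = 163216 ≡ 203
h^8 ≡ 203^2 = 41209 ≡ 273
h^16 ≡ 273^2 = 74529 ≡ 698
h^32 ≡ 698^2 = 487204 ≡ 358
h^64 ≡ 358^2 = 128164 ≡ 239
h^128 ≡ 239^2 = 57121 ≡ 103
h^256 ≡ 103^2 = 10609 ≡ 375
395 = 256 + 128 + 8 + 2 + 1, so h^395 ≡ 375·103·273·404·196 ≡ 627 (mod 731)

627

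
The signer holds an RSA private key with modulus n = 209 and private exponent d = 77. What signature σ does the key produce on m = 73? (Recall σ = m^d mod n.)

Squares mod 209: m^1≡73, m^2≡104, m^4≡157, m^8≡196, m^16≡169, m^32≡137, m^64≡168
77 = 64 + 8 + 4 + 1, so m^77 ≡ 168·196·157·73 ≡ 61 (mod 209)

61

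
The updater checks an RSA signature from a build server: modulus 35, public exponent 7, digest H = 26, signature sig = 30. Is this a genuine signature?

sig^2 ≡ 30^2 = 900 ≡ 25
sig^4 ≡ 25^2 = 625 ≡ 30
7 = 4 + 2 + 1, so sig^7 ≡ 30·25·30 ≡ 30 (mod 35)
sig^7 mod 35 = 30, but H = 26.

forged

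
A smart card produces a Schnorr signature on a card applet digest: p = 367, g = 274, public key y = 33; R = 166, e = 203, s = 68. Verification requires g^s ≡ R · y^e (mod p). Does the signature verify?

does not verify

g^s mod p:
274^2 = 75076 ≡ 208
274^4 ≡ 208^2 = 43264 ≡ 325
274^8 ≡ 325^2 = 105625 ≡ 296
274^16 ≡ 296^2 = 87616 ≡ 270
274^32 ≡ 270^2 = 72900 ≡ 234
274^64 ≡ 234^2 = 54756 ≡ 73
68 = 64 + 4, so 274^68 ≡ 73·325 ≡ 237 (mod 367)
R · y^e mod p:
33^2 = 1089 ≡ 355
33^4 ≡ 355^2 = 126025 ≡ 144
33^8 ≡ 144^2 = 20736 ≡ 184
33^16 ≡ 184^2 = 33856 ≡ 92
33^32 ≡ 92^2 = 8464 ≡ 23
33^64 ≡ 23^2 = 529 ≡ 162
33^128 ≡ 162^2 = 26244 ≡ 187
203 = 128 + 64 + 8 + 2 + 1, so 33^203 ≡ 187·162·184·355·33 ≡ 36 (mod 367)
166·36 = 5976 ≡ 104 (mod 367)
237 ≠ 104; the check fails.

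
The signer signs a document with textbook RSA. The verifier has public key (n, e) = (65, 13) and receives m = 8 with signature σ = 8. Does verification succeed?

passes

σ^2 ≡ 8^2 = 64
σ^4 ≡ 64^2 = 4096 ≡ 1
σ^8 ≡ 1^2 = 1
13 = 8 + 4 + 1, so σ^13 ≡ 1·1·8 ≡ 8 (mod 65)
σ^13 mod 65 = 8 matches m.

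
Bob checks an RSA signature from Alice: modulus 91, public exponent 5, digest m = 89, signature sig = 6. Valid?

sig^2 ≡ 6^2 = 36
sig^4 ≡ 36^2 = 1296 ≡ 22
5 = 4 + 1, so sig^5 ≡ 22·6 ≡ 41 (mod 91)
sig^5 mod 91 = 41, but m = 89.

no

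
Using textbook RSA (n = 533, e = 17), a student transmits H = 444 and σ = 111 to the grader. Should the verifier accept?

reject

σ^2 ≡ 111^2 = 12321 ≡ 62
σ^4 ≡ 62^2 = 3844 ≡ 113
σ^8 ≡ 113^2 = 12769 ≡ 510
σ^16 ≡ 510^2 = 260100 ≡ 529
17 = 16 + 1, so σ^17 ≡ 529·111 ≡ 89 (mod 533)
89 ≠ 444, so verification fails.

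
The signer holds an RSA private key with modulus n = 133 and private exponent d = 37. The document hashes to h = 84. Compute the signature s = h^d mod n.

84

h^37 mod 133 = 84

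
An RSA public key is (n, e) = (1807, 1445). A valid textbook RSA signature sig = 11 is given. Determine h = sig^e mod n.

553

sig^2 ≡ 11^2 = 121
sig^4 ≡ 121^2 = 14641 ≡ 185
sig^8 ≡ 185^2 = 34225 ≡ 1699
sig^16 ≡ 1699^2 = 2886601 ≡ 822
sig^32 ≡ 822^2 = 675684 ≡ 1673
sig^64 ≡ 1673^2 = 2798929 ≡ 1693
sig^128 ≡ 1693^2 = 2866249 ≡ 347
sig^256 ≡ 347^2 = 120409 ≡ 1147
sig^512 ≡ 1147^2 = 1315609 ≡ 113
sig^1024 ≡ 113^2 = 12769 ≡ 120
1445 = 1024 + 256 + 128 + 32 + 4 + 1, so sig^1445 ≡ 120·1147·347·1673·185·11 ≡ 553 (mod 1807)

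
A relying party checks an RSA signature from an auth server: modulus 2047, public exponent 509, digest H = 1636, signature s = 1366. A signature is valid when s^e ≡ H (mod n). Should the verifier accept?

Squares mod 2047: s^1≡1366, s^2≡1139, s^4≡1570, s^8≡312, s^16≡1135, s^32≡662, s^64≡186, s^128≡1844, s^256≡269
509 = 256 + 128 + 64 + 32 + 16 + 8 + 4 + 1, so s^509 ≡ 269·1844·186·662·1135·312·1570·1366 ≡ 430 (mod 2047)
s^509 mod 2047 = 430, but H = 1636.

reject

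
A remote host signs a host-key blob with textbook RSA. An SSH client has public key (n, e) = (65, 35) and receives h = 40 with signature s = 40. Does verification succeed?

passes

Squares mod 65: s^1≡40, s^2≡40, s^4≡40, s^8≡40, s^16≡40, s^32≡40
35 = 32 + 2 + 1, so s^35 ≡ 40·40·40 ≡ 40 (mod 65)
Since 40 equals the digest 40, verification succeeds.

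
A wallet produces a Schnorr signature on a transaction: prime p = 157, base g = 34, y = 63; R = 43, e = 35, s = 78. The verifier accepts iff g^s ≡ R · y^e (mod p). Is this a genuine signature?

genuine

g^s mod p:
34^2 = 1156 ≡ 57
34^4 ≡ 57^2 = 3249 ≡ 109
34^8 ≡ 109^2 = 11881 ≡ 106
34^16 ≡ 106^2 = 11236 ≡ 89
34^32 ≡ 89^2 = 7921 ≡ 71
34^64 ≡ 71^2 = 5041 ≡ 17
78 = 64 + 8 + 4 + 2, so 34^78 ≡ 17·106·109·57 ≡ 156 (mod 157)
R · y^e mod p:
63^2 = 3969 ≡ 44
63^4 ≡ 44^2 = 1936 ≡ 52
63^8 ≡ 52^2 = 2704 ≡ 35
63^16 ≡ 35^2 = 1225 ≡ 126
63^32 ≡ 126^2 = 15876 ≡ 19
35 = 32 + 2 + 1, so 63^35 ≡ 19·44·63 ≡ 73 (mod 157)
43·73 = 3139 ≡ 156 (mod 157)
156 ≡ 156 (mod 157); signature holds.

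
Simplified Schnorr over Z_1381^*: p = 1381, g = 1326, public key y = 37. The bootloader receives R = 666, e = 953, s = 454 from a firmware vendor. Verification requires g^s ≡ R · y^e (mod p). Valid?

no

g^s mod p:
Squares mod 1381: 1326^1≡1326, 1326^2≡263, 1326^4≡119, 1326^8≡351, 1326^16≡292, 1326^32≡1023, 1326^64≡1112, 1326^128≡549, 1326^256≡343
454 = 256 + 128 + 64 + 4 + 2, so 1326^454 ≡ 343·549·1112·119·263 ≡ 406 (mod 1381)
R · y^e mod p:
Squares mod 1381: 37^1≡37, 37^2≡1369, 37^4≡144, 37^8≡21, 37^16≡441, 37^32≡1141, 37^64≡979, 37^128≡27, 37^256≡729, 37^512≡1137
953 = 512 + 256 + 128 + 32 + 16 + 8 + 1, so 37^953 ≡ 1137·729·27·1141·441·21·37 ≡ 787 (mod 1381)
666·787 = 524142 ≡ 743 (mod 1381)
406 ≠ 743; the check fails.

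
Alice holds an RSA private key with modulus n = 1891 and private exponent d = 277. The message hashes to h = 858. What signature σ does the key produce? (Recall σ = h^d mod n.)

h^2 ≡ 858^2 = 736164 ≡ 565
h^4 ≡ 565^2 = 319225 ≡ 1537
h^8 ≡ 1537^2 = 2362369 ≡ 510
h^16 ≡ 510^2 = 260100 ≡ 1033
h^32 ≡ 1033^2 = 1067089 ≡ 565
h^64 ≡ 565^2 = 319225 ≡ 1537
h^128 ≡ 1537^2 = 2362369 ≡ 510
h^256 ≡ 510^2 = 260100 ≡ 1033
277 = 256 + 16 + 4 + 1, so h^277 ≡ 1033·1033·1537·858 ≡ 1561 (mod 1891)

1561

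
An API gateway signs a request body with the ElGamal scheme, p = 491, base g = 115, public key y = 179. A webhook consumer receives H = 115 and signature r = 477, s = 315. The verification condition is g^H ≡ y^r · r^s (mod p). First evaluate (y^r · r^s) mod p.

312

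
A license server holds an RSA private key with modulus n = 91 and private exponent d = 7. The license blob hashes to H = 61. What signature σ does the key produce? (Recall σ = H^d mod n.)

61

H^2 ≡ 61^2 = 3721 ≡ 81
H^4 ≡ 81^2 = 6561 ≡ 9
7 = 4 + 2 + 1, so H^7 ≡ 9·81·61 ≡ 61 (mod 91)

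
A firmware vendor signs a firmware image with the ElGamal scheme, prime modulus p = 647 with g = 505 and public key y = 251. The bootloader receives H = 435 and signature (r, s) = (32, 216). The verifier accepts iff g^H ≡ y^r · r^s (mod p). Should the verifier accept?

Left side g^H mod p:
505^2 = 255025 ≡ 107
505^4 ≡ 107^2 = 11449 ≡ 450
505^8 ≡ 450^2 = 202500 ≡ 636
505^16 ≡ 636^2 = 404496 ≡ 121
505^32 ≡ 121^2 = 14641 ≡ 407
505^64 ≡ 407^2 = 165649 ≡ 17
505^128 ≡ 17^2 = 289
505^256 ≡ 289^2 = 83521 ≡ 58
435 = 256 + 128 + 32 + 16 + 2 + 1, so 505^435 ≡ 58·289·407·121·107·505 ≡ 628 (mod 647)
Right side y^r · r^s mod p:
251^2 = 63001 ≡ 242
251^4 ≡ 242^2 = 58564 ≡ 334
251^8 ≡ 334^2 = 111556 ≡ 272
251^16 ≡ 272^2 = 73984 ≡ 226
251^32 ≡ 226^2 = 51076 ≡ 610
32^2 = 1024 ≡ 377
32^4 ≡ 377^2 = 142129 ≡ 436
32^8 ≡ 436^2 = 190096 ≡ 525
32^16 ≡ 525^2 = 275625 ≡ 3
32^32 ≡ 3^2 = 9
32^64 ≡ 9^2 = 81
32^128 ≡ 81^2 = 6561 ≡ 91
216 = 128 + 64 + 16 + 8, so 32^216 ≡ 91·81·3·525 ≡ 204 (mod 647)
610·204 = 124440 ≡ 216 (mod 647)
628 ≠ 216, so verification fails.

reject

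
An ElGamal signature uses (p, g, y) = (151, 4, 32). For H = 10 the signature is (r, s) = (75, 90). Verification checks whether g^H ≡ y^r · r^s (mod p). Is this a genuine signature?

Left side g^H mod p:
4^2 = 16
4^4 ≡ 16^2 = 256 ≡ 105
4^8 ≡ 105^2 = 11025 ≡ 2
10 = 8 + 2, so 4^10 ≡ 2·16 ≡ 32 (mod 151)
Right side y^r · r^s mod p:
32^2 = 1024 ≡ 118
32^4 ≡ 118^2 = 13924 ≡ 32
32^8 ≡ 32^2 = 1024 ≡ 118
32^16 ≡ 118^2 = 13924 ≡ 32
32^32 ≡ 32^2 = 1024 ≡ 118
32^64 ≡ 118^2 = 13924 ≡ 32
75 = 64 + 8 + 2 + 1, so 32^75 ≡ 32·118·118·32 ≡ 1 (mod 151)
75^2 = 5625 ≡ 38
75^4 ≡ 38^2 = 1444 ≡ 85
75^8 ≡ 85^2 = 7225 ≡ 128
75^16 ≡ 128^2 = 16384 ≡ 76
75^32 ≡ 76^2 = 5776 ≡ 38
75^64 ≡ 38^2 = 1444 ≡ 85
90 = 64 + 16 + 8 + 2, so 75^90 ≡ 85·76·128·38 ≡ 1 (mod 151)
1·1 = 1 ≡ 1 (mod 151)
32 ≠ 1, so verification fails.

forged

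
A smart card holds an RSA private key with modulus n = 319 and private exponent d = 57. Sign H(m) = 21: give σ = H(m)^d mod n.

(H(m))^2 ≡ 21^2 = 441 ≡ 122
(H(m))^4 ≡ 122^2 = 14884 ≡ 210
(H(m))^8 ≡ 210^2 = 44100 ≡ 78
(H(m))^16 ≡ 78^2 = 6084 ≡ 23
(H(m))^32 ≡ 23^2 = 529 ≡ 210
57 = 32 + 16 + 8 + 1, so (H(m))^57 ≡ 210·23·78·21 ≡ 21 (mod 319)

21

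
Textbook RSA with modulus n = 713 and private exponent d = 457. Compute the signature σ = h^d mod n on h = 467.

h^2 ≡ 467^2 = 218089 ≡ 624
h^4 ≡ 624^2 = 389376 ≡ 78
h^8 ≡ 78^2 = 6084 ≡ 380
h^16 ≡ 380^2 = 144400 ≡ 374
h^32 ≡ 374^2 = 139876 ≡ 128
h^64 ≡ 128^2 = 16384 ≡ 698
h^128 ≡ 698^2 = 487204 ≡ 225
h^256 ≡ 225^2 = 50625 ≡ 2
457 = 256 + 128 + 64 + 8 + 1, so h^457 ≡ 2·225·698·380·467 ≡ 686 (mod 713)

686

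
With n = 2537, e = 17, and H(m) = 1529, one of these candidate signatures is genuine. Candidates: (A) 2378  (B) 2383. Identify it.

Candidate A: 2378^17 mod 2537 = 1529
  → matches H(m) = 1529
Candidate B: 2383^17 mod 2537 = 1581

A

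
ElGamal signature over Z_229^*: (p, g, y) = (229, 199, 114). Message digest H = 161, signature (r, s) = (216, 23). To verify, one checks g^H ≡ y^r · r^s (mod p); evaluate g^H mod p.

114

199^2 = 39601 ≡ 213
199^4 ≡ 213^2 = 45369 ≡ 27
199^8 ≡ 27^2 = 729 ≡ 42
199^16 ≡ 42^2 = 1764 ≡ 161
199^32 ≡ 161^2 = 25921 ≡ 44
199^64 ≡ 44^2 = 1936 ≡ 104
199^128 ≡ 104^2 = 10816 ≡ 53
161 = 128 + 32 + 1, so 199^161 ≡ 53·44·199 ≡ 114 (mod 229)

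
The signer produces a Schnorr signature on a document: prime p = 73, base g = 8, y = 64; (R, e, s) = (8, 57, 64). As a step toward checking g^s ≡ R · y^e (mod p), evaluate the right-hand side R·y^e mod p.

8

64^57 mod 73 = 1
R · y^e ≡ 8·1 = 8 ≡ 8 (mod 73)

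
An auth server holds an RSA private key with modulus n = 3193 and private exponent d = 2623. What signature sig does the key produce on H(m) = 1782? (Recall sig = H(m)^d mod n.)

Squares mod 3193: (H(m))^1≡1782, (H(m))^2≡1682, (H(m))^4≡126, (H(m))^8≡3104, (H(m))^16≡1535, (H(m))^32≡2984, (H(m))^64≡2172, (H(m))^128≡1523, (H(m))^256≡1411, (H(m))^512≡1682, (H(m))^1024≡126, (H(m))^2048≡3104
2623 = 2048 + 512 + 32 + 16 + 8 + 4 + 2 + 1, so (H(m))^2623 ≡ 3104·1682·2984·1535·3104·126·1682·1782 ≡ 1949 (mod 3193)

1949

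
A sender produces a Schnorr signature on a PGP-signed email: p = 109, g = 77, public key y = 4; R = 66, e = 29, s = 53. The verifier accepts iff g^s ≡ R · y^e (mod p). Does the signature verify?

g^s mod p:
Squares mod 109: 77^1≡77, 77^2≡43, 77^4≡105, 77^8≡16, 77^16≡38, 77^32≡27
53 = 32 + 16 + 4 + 1, so 77^53 ≡ 27·38·105·77 ≡ 92 (mod 109)
R · y^e mod p:
Squares mod 109: 4^1≡4, 4^2≡16, 4^4≡38, 4^8≡27, 4^16≡75
29 = 16 + 8 + 4 + 1, so 4^29 ≡ 75·27·38·4 ≡ 93 (mod 109)
66·93 = 6138 ≡ 34 (mod 109)
92 ≠ 34; the check fails.

does not verify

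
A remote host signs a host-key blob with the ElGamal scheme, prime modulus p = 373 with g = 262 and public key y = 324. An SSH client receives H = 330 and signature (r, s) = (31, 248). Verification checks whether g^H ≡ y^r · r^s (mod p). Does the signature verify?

does not verify

Left side g^H mod p:
Squares mod 373: 262^1≡262, 262^2≡12, 262^4≡144, 262^8≡221, 262^16≡351, 262^32≡111, 262^64≡12, 262^128≡144, 262^256≡221
330 = 256 + 64 + 8 + 2, so 262^330 ≡ 221·12·221·12 ≡ 189 (mod 373)
Right side y^r · r^s mod p:
Squares mod 373: 324^1≡324, 324^2≡163, 324^4≡86, 324^8≡309, 324^16≡366
31 = 16 + 8 + 4 + 2 + 1, so 324^31 ≡ 366·309·86·163·324 ≡ 372 (mod 373)
Squares mod 373: 31^1≡31, 31^2≡215, 31^4≡346, 31^8≡356, 31^16≡289, 31^32≡342, 31^64≡215, 31^128≡346
248 = 128 + 64 + 32 + 16 + 8, so 31^248 ≡ 346·215·342·289·356 ≡ 1 (mod 373)
372·1 = 372 ≡ 372 (mod 373)
189 ≠ 372, so verification fails.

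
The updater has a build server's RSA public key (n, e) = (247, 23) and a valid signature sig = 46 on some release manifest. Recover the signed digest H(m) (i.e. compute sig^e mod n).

sig^2 ≡ 46^2 = 2116 ≡ 140
sig^4 ≡ 140^2 = 19600 ≡ 87
sig^8 ≡ 87^2 = 7569 ≡ 159
sig^16 ≡ 159^2 = 25281 ≡ 87
23 = 16 + 4 + 2 + 1, so sig^23 ≡ 87·87·140·46 ≡ 145 (mod 247)

145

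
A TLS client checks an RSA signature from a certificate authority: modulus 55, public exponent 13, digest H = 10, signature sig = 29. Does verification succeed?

fails

sig^2 ≡ 29^2 = 841 ≡ 16
sig^4 ≡ 16^2 = 256 ≡ 36
sig^8 ≡ 36^2 = 1296 ≡ 31
13 = 8 + 4 + 1, so sig^13 ≡ 31·36·29 ≡ 24 (mod 55)
sig^13 mod 55 = 24, but H = 10.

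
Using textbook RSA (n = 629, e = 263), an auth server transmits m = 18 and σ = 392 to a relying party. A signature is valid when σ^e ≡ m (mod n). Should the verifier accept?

σ^2 ≡ 392^2 = 153664 ≡ 188
σ^4 ≡ 188^2 = 35344 ≡ 120
σ^8 ≡ 120^2 = 14400 ≡ 562
σ^16 ≡ 562^2 = 315844 ≡ 86
σ^32 ≡ 86^2 = 7396 ≡ 477
σ^64 ≡ 477^2 = 227529 ≡ 460
σ^128 ≡ 460^2 = 211600 ≡ 256
σ^256 ≡ 256^2 = 65536 ≡ 120
263 = 256 + 4 + 2 + 1, so σ^263 ≡ 120·120·188·392 ≡ 18 (mod 629)
σ^263 mod 629 = 18 matches m.

accept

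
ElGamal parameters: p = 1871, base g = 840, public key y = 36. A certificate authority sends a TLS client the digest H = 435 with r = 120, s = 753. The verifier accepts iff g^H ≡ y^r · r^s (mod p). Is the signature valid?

Left side g^H mod p:
840^2 = 705600 ≡ 233
840^4 ≡ 233^2 = 54289 ≡ 30
840^8 ≡ 30^2 = 900
840^16 ≡ 900^2 = 810000 ≡ 1728
840^32 ≡ 1728^2 = 2985984 ≡ 1739
840^64 ≡ 1739^2 = 3024121 ≡ 585
840^128 ≡ 585^2 = 342225 ≡ 1703
840^256 ≡ 1703^2 = 2900209 ≡ 159
435 = 256 + 128 + 32 + 16 + 2 + 1, so 840^435 ≡ 159·1703·1739·1728·233·840 ≡ 671 (mod 1871)
Right side y^r · r^s mod p:
36^2 = 1296
36^4 ≡ 1296^2 = 1679616 ≡ 1329
36^8 ≡ 1329^2 = 1766241 ≡ 17
36^16 ≡ 17^2 = 289
36^32 ≡ 289^2 = 83521 ≡ 1197
36^64 ≡ 1197^2 = 1432809 ≡ 1494
120 = 64 + 32 + 16 + 8, so 36^120 ≡ 1494·1197·289·17 ≡ 1757 (mod 1871)
120^2 = 14400 ≡ 1303
120^4 ≡ 1303^2 = 1697809 ≡ 812
120^8 ≡ 812^2 = 659344 ≡ 752
120^16 ≡ 752^2 = 565504 ≡ 462
120^32 ≡ 462^2 = 213444 ≡ 150
120^64 ≡ 150^2 = 22500 ≡ 48
120^128 ≡ 48^2 = 2304 ≡ 433
120^256 ≡ 433^2 = 187489 ≡ 389
120^512 ≡ 389^2 = 151321 ≡ 1641
753 = 512 + 128 + 64 + 32 + 16 + 1, so 120^753 ≡ 1641·433·48·150·462·120 ≡ 1813 (mod 1871)
1757·1813 = 3185441 ≡ 999 (mod 1871)
671 ≠ 999, so verification fails.

invalid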